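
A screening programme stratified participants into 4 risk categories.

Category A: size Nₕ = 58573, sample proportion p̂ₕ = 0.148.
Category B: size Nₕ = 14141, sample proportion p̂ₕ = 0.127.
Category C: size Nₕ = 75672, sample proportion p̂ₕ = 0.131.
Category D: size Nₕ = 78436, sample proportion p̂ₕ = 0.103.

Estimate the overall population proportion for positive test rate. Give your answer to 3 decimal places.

0.125

Wₕ = Nₕ/N with N = 226822: 0.2582, 0.0623, 0.3336, 0.3458.
p̂_st = 0.2582·0.148 + 0.0623·0.127 + 0.3336·0.131 + 0.3458·0.103 ≈ 0.12546... → 0.125.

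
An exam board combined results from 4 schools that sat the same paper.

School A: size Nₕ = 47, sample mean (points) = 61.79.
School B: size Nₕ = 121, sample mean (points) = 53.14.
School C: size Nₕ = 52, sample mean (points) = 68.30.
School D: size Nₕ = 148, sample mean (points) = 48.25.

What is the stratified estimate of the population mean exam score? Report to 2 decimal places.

N = 47 + 121 + 52 + 148 = 368.
Overall mean = Σ (Nₕ/N)·x̄ₕ — weight by population share, not a simple average.
Σ Nₕx̄ₕ = 47·61.79 + 121·53.14 + 52·68.30 + 148·48.25 = 2904.13 + 6429.94 + 3551.6 + 7141 = 20026.67.
Divide by N: 20026.67 / 368 = 54.4203... → 54.42.

54.42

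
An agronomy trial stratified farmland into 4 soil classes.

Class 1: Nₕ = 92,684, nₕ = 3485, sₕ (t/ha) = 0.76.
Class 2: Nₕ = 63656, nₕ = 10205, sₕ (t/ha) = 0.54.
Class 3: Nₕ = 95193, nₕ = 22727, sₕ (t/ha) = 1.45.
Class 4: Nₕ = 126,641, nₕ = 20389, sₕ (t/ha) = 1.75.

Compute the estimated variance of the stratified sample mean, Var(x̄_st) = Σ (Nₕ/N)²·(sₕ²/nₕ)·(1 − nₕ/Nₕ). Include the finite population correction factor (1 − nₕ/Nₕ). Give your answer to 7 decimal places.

N = 378174; Wₕ = Nₕ/N.
class 1: (92684/378174)²·0.76²/3485·(1 − 3485/92684) = 0.0000095809
class 2: (63656/378174)²·0.54²/10205·(1 − 10205/63656) = 0.0000006798
class 3: (95193/378174)²·1.45²/22727·(1 − 22727/95193) = 0.0000044622
class 4: (126641/378174)²·1.75²/20389·(1 − 20389/126641) = 0.0000141322
Sum = 0.0000288551 → 0.0000289.

0.0000289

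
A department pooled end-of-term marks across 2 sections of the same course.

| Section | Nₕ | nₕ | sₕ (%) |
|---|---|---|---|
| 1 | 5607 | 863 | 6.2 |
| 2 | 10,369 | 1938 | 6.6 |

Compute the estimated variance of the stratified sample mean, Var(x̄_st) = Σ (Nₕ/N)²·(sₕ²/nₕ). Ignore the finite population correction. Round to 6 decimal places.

0.014955

N = 15976. Term for each stratum: Wₕ²sₕ²/nₕ.
Var(x̄_st) = 0.005486528 + 0.009468294 = 0.014954822 → 0.014955.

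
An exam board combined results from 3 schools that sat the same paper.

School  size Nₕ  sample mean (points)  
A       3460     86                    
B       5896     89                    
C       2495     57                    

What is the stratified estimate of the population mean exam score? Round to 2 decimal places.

81.39

N = 11851; weights Wₕ = Nₕ/N = (0.2920, 0.4975, 0.2105).
x̄_st = Σ Wₕ·x̄ₕ = 0.2920·86 + 0.4975·89 + 0.2105·57 ≈ 81.3871...
→ 81.39.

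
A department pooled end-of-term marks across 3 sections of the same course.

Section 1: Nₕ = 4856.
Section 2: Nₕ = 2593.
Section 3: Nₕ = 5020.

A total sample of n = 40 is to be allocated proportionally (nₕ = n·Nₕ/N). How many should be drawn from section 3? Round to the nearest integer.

Share of section 3 = 5020/12469 = 0.40260.
Allocate 40 × 0.40260 = 16.104... → 16.

16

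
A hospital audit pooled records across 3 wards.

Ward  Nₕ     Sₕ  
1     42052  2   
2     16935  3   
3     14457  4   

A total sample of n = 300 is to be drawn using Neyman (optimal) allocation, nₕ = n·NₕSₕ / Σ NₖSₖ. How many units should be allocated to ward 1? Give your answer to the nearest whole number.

131

1: NₕSₕ = 42052·2 = 84104
2: NₕSₕ = 16935·3 = 50805
3: NₕSₕ = 14457·4 = 57828
Σ NₕSₕ = 192737.
n_1 = 300·84104/192737 = 130.910... → 131.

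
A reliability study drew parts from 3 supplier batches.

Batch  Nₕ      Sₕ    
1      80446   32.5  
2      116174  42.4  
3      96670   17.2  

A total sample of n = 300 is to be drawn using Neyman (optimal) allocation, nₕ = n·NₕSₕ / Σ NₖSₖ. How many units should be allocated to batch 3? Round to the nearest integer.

54

1: NₕSₕ = 80446·32.5 = 2614495
2: NₕSₕ = 116174·42.4 = 4925777.6
3: NₕSₕ = 96670·17.2 = 1662724
Σ NₕSₕ = 9202996.6.
n_3 = 300·1662724/9202996.6 = 54.202... → 54.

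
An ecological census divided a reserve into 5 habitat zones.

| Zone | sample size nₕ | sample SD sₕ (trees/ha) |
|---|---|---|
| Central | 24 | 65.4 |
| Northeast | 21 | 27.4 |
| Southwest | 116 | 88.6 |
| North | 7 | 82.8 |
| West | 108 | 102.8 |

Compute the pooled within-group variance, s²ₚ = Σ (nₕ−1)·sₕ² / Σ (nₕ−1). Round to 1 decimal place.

8073.9

Central: (24−1)·65.4² = 23·4277.16 = 98374.68
Northeast: (21−1)·27.4² = 20·750.76 = 15015.2
Southwest: (116−1)·88.6² = 115·7849.96 = 902745.4
North: (7−1)·82.8² = 6·6855.84 = 41135.04
West: (108−1)·102.8² = 107·10567.84 = 1130758.88
Numerator = 2188029.2; denominator = Σ(nₕ−1) = 271.
s²ₚ = 2188029.2/271 = 8073.908... → 8073.9.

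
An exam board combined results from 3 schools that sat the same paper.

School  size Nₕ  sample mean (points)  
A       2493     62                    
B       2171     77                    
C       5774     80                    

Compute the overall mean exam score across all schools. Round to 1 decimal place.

N = 2493 + 2171 + 5774 = 10438.
The stratified mean weights each stratum mean by its population share Nₕ/N.
Σ Nₕx̄ₕ = 2493·62 + 2171·77 + 5774·80 = 154566 + 167167 + 461920 = 783653.
Divide by N: 783653 / 10438 = 75.077... → 75.1.

75.1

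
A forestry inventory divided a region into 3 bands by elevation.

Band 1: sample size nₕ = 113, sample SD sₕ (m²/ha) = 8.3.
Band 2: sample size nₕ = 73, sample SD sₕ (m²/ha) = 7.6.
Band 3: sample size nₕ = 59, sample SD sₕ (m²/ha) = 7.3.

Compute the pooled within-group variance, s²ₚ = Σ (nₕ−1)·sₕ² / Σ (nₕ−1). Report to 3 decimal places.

61.840

1: (113−1)·8.3² = 112·68.89 = 7715.68
2: (73−1)·7.6² = 72·57.76 = 4158.72
3: (59−1)·7.3² = 58·53.29 = 3090.82
Numerator = 14965.22; denominator = Σ(nₕ−1) = 242.
s²ₚ = 14965.22/242 = 61.83975... → 61.840.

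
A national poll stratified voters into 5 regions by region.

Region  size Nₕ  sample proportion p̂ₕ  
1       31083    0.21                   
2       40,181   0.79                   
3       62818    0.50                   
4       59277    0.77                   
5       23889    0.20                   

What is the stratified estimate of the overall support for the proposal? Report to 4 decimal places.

0.5528

Wₕ = Nₕ/N with N = 217248: 0.1431, 0.1850, 0.2892, 0.2729, 0.1100.
p̂_st = 0.1431·0.21 + 0.1850·0.79 + 0.2892·0.50 + 0.2729·0.77 + 0.1100·0.20 ≈ 0.552827... → 0.5528.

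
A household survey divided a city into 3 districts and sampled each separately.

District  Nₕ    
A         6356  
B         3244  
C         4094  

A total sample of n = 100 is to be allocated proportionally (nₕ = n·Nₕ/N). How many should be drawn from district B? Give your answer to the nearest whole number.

24

Share of district B = 3244/13694 = 0.23689.
Allocate 100 × 0.23689 = 23.689... → 24.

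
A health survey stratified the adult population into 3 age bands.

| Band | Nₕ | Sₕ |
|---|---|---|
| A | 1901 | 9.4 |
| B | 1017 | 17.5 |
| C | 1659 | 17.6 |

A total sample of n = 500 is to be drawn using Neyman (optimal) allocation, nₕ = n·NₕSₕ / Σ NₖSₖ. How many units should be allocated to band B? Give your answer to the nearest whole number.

137

A: NₕSₕ = 1901·9.4 = 17869.4
B: NₕSₕ = 1017·17.5 = 17797.5
C: NₕSₕ = 1659·17.6 = 29198.4
Σ NₕSₕ = 64865.3.
n_B = 500·17797.5/64865.3 = 137.188... → 137.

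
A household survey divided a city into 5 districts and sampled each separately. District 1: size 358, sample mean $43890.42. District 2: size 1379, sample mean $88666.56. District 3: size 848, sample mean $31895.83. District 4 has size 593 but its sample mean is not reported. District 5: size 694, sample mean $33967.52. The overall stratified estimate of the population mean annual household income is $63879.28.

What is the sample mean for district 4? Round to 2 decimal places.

99048.05

Σ Nₕx̄ₕ = N·μ, so 593·x̄_4 = 3872·63879.28 − (358·43890.42 + 1379·88666.56 + 848·31895.83 + 694·33967.52).
= 247340572.16 − 188605079.32 = 58735492.84.
x̄_4 = 58735492.84 / 593 = 99048.0486... → 99048.05.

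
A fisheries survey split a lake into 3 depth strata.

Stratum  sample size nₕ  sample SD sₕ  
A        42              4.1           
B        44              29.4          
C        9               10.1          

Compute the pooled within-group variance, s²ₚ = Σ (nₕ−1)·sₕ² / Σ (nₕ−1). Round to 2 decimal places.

Degrees of freedom: 41 + 43 + 8 = 92.
Σ(nₕ−1)sₕ² = 41·16.81 + 43·864.36 + 8·102.01 = 38672.77.
s²ₚ = 38672.77 / 92 = 420.3562... → 420.36.

420.36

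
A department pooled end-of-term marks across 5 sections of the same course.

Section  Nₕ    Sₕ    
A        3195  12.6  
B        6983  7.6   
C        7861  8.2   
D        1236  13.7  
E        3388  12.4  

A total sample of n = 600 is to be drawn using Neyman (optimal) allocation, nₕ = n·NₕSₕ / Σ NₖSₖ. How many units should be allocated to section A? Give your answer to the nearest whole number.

111

A: NₕSₕ = 3195·12.6 = 40257
B: NₕSₕ = 6983·7.6 = 53070.8
C: NₕSₕ = 7861·8.2 = 64460.2
D: NₕSₕ = 1236·13.7 = 16933.2
E: NₕSₕ = 3388·12.4 = 42011.2
Σ NₕSₕ = 216732.4.
n_A = 600·40257/216732.4 = 111.447... → 111.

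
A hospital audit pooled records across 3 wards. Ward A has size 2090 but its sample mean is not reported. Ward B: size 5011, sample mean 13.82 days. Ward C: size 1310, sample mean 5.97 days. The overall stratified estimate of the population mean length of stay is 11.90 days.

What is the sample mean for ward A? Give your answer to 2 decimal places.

11.01

N = 2090 + 5011 + 1310 = 8411.
Overall total = μ·N = 11.90·8411 = 100090.9.
Subtract the known strata: 5011·13.82 + 1310·5.97 = 77072.72.
Remaining total for ward A: 100090.9 − 77072.72 = 23018.18.
Divide by its size: 23018.18 / 2090 = 11.0135... → 11.01.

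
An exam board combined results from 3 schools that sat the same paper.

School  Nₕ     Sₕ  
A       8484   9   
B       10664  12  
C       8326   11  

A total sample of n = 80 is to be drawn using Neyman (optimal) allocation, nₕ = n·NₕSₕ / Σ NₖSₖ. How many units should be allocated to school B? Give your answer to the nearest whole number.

A: NₕSₕ = 8484·9 = 76356
B: NₕSₕ = 10664·12 = 127968
C: NₕSₕ = 8326·11 = 91586
Σ NₕSₕ = 295910.
n_B = 80·127968/295910 = 34.596... → 35.

35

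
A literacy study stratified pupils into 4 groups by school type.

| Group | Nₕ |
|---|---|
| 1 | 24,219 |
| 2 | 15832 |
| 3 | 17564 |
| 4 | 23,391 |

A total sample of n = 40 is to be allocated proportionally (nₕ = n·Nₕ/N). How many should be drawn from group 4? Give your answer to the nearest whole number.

Share of group 4 = 23391/81006 = 0.28876.
Allocate 40 × 0.28876 = 11.550... → 12.

12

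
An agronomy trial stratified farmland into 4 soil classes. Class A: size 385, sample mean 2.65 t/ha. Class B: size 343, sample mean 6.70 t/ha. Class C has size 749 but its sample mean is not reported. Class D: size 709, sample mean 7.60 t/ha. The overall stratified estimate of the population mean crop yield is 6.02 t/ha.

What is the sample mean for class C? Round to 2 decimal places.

5.95

N = 385 + 343 + 749 + 709 = 2186.
Overall total = μ·N = 6.02·2186 = 13159.72.
Subtract the known strata: 385·2.65 + 343·6.70 + 709·7.60 = 8706.75.
Remaining total for class C: 13159.72 − 8706.75 = 4452.97.
Divide by its size: 4452.97 / 749 = 5.9452... → 5.95.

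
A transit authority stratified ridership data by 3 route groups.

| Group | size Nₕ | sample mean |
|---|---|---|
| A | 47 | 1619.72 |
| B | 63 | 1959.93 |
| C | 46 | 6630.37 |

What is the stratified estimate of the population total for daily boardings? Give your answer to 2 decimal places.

504599.45

A: 47·1619.72 = 76126.84
B: 63·1959.93 = 123475.59
C: 46·6630.37 = 304997.02
τ̂ = Σ Nₕx̄ₕ = 504599.45.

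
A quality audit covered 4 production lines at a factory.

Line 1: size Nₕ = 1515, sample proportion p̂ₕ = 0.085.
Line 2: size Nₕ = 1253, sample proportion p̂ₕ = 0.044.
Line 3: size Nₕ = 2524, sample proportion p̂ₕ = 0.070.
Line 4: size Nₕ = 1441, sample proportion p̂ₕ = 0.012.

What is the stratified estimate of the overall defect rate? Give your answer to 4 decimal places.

Wₕ = Nₕ/N with N = 6733: 0.2250, 0.1861, 0.3749, 0.2140.
p̂_st = 0.2250·0.085 + 0.1861·0.044 + 0.3749·0.070 + 0.2140·0.012 ≈ 0.056123... → 0.0561.

0.0561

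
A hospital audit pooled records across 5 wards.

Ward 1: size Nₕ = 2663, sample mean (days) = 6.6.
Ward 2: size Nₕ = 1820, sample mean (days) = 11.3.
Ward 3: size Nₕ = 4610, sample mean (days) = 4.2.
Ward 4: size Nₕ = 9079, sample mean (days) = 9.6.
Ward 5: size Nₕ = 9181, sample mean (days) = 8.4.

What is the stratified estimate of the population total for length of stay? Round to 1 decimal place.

1: 2663·6.6 = 17575.8
2: 1820·11.3 = 20566
3: 4610·4.2 = 19362
4: 9079·9.6 = 87158.4
5: 9181·8.4 = 77120.4
τ̂ = Σ Nₕx̄ₕ = 221782.6.

221782.6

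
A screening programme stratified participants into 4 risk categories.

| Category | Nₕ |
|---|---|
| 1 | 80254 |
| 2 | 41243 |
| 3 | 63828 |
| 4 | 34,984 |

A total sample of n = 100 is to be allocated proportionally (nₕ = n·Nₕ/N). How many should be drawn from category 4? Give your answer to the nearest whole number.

16

Share of category 4 = 34984/220309 = 0.15880.
Allocate 100 × 0.15880 = 15.880... → 16.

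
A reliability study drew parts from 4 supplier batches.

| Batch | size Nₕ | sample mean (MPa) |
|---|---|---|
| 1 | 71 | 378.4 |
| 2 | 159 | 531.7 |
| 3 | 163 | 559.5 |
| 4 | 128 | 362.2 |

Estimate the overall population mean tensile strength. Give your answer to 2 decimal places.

N = 71 + 159 + 163 + 128 = 521.
The stratified mean weights each stratum mean by its population share Nₕ/N.
Σ Nₕx̄ₕ = 71·378.4 + 159·531.7 + 163·559.5 + 128·362.2 = 26866.4 + 84540.3 + 91198.5 + 46361.6 = 248966.8.
Divide by N: 248966.8 / 521 = 477.8633... → 477.86.

477.86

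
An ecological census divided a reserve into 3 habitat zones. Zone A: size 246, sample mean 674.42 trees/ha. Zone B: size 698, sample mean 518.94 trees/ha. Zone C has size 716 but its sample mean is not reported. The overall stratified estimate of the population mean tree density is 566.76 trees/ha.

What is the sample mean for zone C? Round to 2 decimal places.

576.39

Σ Nₕx̄ₕ = N·μ, so 716·x̄_C = 1660·566.76 − (246·674.42 + 698·518.94).
= 940821.6 − 528127.44 = 412694.16.
x̄_C = 412694.16 / 716 = 576.3885... → 576.39.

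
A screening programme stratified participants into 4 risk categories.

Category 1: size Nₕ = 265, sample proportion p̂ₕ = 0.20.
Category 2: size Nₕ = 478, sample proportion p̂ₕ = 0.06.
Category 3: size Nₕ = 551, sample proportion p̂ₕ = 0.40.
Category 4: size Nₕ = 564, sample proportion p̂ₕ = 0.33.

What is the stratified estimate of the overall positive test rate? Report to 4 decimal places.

0.2628

N = 265 + 478 + 551 + 564 = 1858.
Overall proportion = Σ (Nₕ/N)·p̂ₕ.
Σ Nₕp̂ₕ = 53 + 28.68 + 220.4 + 186.12 = 488.2.
488.2 / 1858 = 0.262756... → 0.2628.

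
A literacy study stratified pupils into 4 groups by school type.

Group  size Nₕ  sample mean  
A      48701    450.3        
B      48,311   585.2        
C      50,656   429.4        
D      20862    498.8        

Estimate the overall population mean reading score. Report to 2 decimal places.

488.69

x̄_st = (Σ Nₕx̄ₕ) / (Σ Nₕ) = (48701·450.3 + 48311·585.2 + 50656·429.4 + 20862·498.8) / 168530
= 82359309.5 / 168530 = 488.6923... → 488.69.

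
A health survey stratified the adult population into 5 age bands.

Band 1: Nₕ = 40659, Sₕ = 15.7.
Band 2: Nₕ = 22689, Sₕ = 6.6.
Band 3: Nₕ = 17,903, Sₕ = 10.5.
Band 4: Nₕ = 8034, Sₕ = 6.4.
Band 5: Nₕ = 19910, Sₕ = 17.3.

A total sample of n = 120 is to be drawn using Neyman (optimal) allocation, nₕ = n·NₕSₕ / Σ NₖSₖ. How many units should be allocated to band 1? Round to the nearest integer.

1: NₕSₕ = 40659·15.7 = 638346.3
2: NₕSₕ = 22689·6.6 = 149747.4
3: NₕSₕ = 17903·10.5 = 187981.5
4: NₕSₕ = 8034·6.4 = 51417.6
5: NₕSₕ = 19910·17.3 = 344443
Σ NₕSₕ = 1371935.8.
n_1 = 120·638346.3/1371935.8 = 55.835... → 56.

56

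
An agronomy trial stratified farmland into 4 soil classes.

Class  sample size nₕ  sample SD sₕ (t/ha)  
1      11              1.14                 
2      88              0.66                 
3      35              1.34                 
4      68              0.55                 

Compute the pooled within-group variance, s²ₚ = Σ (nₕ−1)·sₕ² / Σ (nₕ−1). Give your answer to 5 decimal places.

0.66773

Degrees of freedom: 10 + 87 + 34 + 67 = 198.
Σ(nₕ−1)sₕ² = 10·1.2996 + 87·0.4356 + 34·1.7956 + 67·0.3025 = 132.2111.
s²ₚ = 132.2111 / 198 = 0.6677328... → 0.66773.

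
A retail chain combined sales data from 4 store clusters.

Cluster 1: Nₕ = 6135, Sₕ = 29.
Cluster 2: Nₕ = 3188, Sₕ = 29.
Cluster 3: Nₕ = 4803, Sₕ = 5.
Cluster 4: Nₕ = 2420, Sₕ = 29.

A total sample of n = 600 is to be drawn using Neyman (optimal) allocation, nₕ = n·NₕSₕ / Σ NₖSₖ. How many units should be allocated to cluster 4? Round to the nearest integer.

Σ NₕSₕ = 6135·29 + 3188·29 + 4803·5 + 2420·29 = 364562.
Share for 4: 70180/364562 = 0.19250.
n_4 = 600 × 0.19250 = 115.503... → 116.

116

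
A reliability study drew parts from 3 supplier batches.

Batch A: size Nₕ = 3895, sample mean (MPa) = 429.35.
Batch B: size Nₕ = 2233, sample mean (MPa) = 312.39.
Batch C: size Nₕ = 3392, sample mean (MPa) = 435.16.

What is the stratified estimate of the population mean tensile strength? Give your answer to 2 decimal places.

403.99

N = 3895 + 2233 + 3392 = 9520.
Weight each subgroup mean by Nₕ/N and sum.
Σ Nₕx̄ₕ = 3895·429.35 + 2233·312.39 + 3392·435.16 = 1672318.25 + 697566.87 + 1476062.72 = 3845947.84.
Divide by N: 3845947.84 / 9520 = 403.9861... → 403.99.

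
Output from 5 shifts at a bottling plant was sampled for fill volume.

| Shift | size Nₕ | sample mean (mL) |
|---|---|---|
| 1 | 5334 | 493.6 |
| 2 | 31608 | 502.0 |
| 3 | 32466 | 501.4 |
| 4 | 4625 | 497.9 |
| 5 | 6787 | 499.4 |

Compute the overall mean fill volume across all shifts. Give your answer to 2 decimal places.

N = 80820; weights Wₕ = Nₕ/N = (0.0660, 0.3911, 0.4017, 0.0572, 0.0840).
x̄_st = Σ Wₕ·x̄ₕ = 0.0660·493.6 + 0.3911·502.0 + 0.4017·501.4 + 0.0572·497.9 + 0.0840·499.4 ≈ 500.7516...
→ 500.75.

500.75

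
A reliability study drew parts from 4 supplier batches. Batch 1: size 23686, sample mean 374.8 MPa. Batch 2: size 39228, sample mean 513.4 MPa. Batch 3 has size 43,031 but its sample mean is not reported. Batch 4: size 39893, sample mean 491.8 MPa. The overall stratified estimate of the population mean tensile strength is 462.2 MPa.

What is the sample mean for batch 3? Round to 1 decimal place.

436.2

N = 23686 + 39228 + 43031 + 39893 = 145838.
Overall total = μ·N = 462.2·145838 = 67406323.6.
Subtract the known strata: 23686·374.8 + 39228·513.4 + 39893·491.8 = 48636545.4.
Remaining total for batch 3: 67406323.6 − 48636545.4 = 18769778.2.
Divide by its size: 18769778.2 / 43031 = 436.192... → 436.2.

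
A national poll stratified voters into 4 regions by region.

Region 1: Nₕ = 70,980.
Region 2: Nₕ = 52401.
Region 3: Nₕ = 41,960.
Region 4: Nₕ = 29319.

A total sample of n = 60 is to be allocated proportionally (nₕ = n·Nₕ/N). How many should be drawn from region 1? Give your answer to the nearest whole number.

Share of region 1 = 70980/194660 = 0.36464.
Allocate 60 × 0.36464 = 21.878... → 22.

22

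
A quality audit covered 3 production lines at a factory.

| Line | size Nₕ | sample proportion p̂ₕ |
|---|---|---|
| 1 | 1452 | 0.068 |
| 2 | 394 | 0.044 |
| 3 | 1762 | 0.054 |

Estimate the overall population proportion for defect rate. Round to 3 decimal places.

N = 1452 + 394 + 1762 = 3608.
Overall proportion = Σ (Nₕ/N)·p̂ₕ.
Σ Nₕp̂ₕ = 98.736 + 17.336 + 95.148 = 211.22.
211.22 / 3608 = 0.05854... → 0.059.

0.059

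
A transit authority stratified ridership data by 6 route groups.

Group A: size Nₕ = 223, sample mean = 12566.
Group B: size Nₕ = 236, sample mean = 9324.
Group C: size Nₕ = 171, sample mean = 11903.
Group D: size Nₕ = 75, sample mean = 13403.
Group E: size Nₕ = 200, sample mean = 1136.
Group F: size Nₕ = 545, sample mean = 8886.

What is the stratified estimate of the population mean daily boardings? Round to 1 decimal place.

9043.7

N = 1450; weights Wₕ = Nₕ/N = (0.1538, 0.1628, 0.1179, 0.0517, 0.1379, 0.3759).
x̄_st = Σ Wₕ·x̄ₕ = 0.1538·12566 + 0.1628·9324 + 0.1179·11903 + 0.0517·13403 + 0.1379·1136 + 0.3759·8886 ≈ 9043.717...
→ 9043.7.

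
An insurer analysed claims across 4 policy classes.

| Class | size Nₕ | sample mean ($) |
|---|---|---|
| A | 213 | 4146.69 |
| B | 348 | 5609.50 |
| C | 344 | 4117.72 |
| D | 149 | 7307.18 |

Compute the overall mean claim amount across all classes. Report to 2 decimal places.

N = 213 + 348 + 344 + 149 = 1054.
Weight each subgroup mean by Nₕ/N and sum.
Σ Nₕx̄ₕ = 213·4146.69 + 348·5609.50 + 344·4117.72 + 149·7307.18 = 883244.97 + 1952106 + 1416495.68 + 1088769.82 = 5340616.47.
Divide by N: 5340616.47 / 1054 = 5066.9985... → 5067.00.

5067.00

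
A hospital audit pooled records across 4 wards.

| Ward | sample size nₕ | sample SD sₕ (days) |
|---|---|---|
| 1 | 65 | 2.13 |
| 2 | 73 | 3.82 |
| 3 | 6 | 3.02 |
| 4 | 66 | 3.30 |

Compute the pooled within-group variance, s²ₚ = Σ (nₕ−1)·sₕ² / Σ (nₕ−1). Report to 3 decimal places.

10.167

Degrees of freedom: 64 + 72 + 5 + 65 = 206.
Σ(nₕ−1)sₕ² = 64·4.5369 + 72·14.5924 + 5·9.1204 + 65·10.89 = 2094.4664.
s²ₚ = 2094.4664 / 206 = 10.16731... → 10.167.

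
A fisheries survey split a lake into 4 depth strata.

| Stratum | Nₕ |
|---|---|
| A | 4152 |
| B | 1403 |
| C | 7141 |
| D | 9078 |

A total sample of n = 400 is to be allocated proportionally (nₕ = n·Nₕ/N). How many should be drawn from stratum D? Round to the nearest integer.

167

Share of stratum D = 9078/21774 = 0.41692.
Allocate 400 × 0.41692 = 166.768... → 167.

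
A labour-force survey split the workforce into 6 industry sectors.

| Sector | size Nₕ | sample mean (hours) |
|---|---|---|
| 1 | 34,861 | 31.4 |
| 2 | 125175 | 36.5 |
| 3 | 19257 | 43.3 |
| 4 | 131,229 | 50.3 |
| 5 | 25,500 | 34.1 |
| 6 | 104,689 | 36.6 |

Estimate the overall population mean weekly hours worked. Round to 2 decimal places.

x̄_st = (Σ Nₕx̄ₕ) / (Σ Nₕ) = (34861·31.4 + 125175·36.5 + 19257·43.3 + 131229·50.3 + 25500·34.1 + 104689·36.6) / 440711
= 17799337.1 / 440711 = 40.3878... → 40.39.

40.39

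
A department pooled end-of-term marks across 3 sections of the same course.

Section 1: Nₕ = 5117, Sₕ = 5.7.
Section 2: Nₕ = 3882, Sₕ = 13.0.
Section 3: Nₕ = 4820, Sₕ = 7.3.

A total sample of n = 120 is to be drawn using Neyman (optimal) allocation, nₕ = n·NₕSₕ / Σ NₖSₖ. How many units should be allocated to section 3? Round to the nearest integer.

37

Σ NₕSₕ = 5117·5.7 + 3882·13.0 + 4820·7.3 = 114818.9.
Share for 3: 35186/114818.9 = 0.30645.
n_3 = 120 × 0.30645 = 36.774... → 37.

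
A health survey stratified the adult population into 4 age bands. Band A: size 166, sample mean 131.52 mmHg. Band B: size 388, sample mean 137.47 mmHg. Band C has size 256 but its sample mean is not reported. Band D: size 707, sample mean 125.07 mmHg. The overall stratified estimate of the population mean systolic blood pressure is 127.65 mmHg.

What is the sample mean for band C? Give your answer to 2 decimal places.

N = 166 + 388 + 256 + 707 = 1517.
Overall total = μ·N = 127.65·1517 = 193645.05.
Subtract the known strata: 166·131.52 + 388·137.47 + 707·125.07 = 163595.17.
Remaining total for band C: 193645.05 − 163595.17 = 30049.88.
Divide by its size: 30049.88 / 256 = 117.3823... → 117.38.

117.38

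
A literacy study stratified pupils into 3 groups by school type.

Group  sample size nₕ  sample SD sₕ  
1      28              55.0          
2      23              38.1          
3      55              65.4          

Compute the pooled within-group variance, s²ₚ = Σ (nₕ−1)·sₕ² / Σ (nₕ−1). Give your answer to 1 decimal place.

3345.4

Degrees of freedom: 27 + 22 + 54 = 103.
Σ(nₕ−1)sₕ² = 27·3025 + 22·1451.61 + 54·4277.16 = 344577.06.
s²ₚ = 344577.06 / 103 = 3345.408... → 3345.4.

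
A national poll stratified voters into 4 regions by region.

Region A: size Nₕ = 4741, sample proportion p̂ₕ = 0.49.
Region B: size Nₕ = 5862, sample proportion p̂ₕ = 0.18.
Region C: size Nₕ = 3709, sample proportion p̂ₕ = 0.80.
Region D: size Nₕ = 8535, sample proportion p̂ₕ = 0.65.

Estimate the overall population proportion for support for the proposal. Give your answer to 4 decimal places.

0.5206

N = 4741 + 5862 + 3709 + 8535 = 22847.
Overall proportion = Σ (Nₕ/N)·p̂ₕ.
Σ Nₕp̂ₕ = 2323.09 + 1055.16 + 2967.2 + 5547.75 = 11893.2.
11893.2 / 22847 = 0.520558... → 0.5206.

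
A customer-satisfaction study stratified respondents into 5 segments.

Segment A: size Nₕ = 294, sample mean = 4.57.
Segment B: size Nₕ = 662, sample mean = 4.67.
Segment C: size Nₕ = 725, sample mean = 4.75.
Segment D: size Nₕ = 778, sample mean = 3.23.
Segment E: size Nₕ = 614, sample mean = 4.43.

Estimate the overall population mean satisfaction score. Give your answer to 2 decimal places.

4.27

N = 294 + 662 + 725 + 778 + 614 = 3073.
Weight each subgroup mean by Nₕ/N and sum.
Σ Nₕx̄ₕ = 294·4.57 + 662·4.67 + 725·4.75 + 778·3.23 + 614·4.43 = 1343.58 + 3091.54 + 3443.75 + 2512.94 + 2720.02 = 13111.83.
Divide by N: 13111.83 / 3073 = 4.2668... → 4.27.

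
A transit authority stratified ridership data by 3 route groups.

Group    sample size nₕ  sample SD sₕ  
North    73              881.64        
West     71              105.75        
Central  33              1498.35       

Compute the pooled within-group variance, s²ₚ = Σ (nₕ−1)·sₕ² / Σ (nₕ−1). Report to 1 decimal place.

North: (73−1)·881.64² = 72·777289.0896 = 55964814.4512
West: (71−1)·105.75² = 70·11183.0625 = 782814.375
Central: (33−1)·1498.35² = 32·2245052.7225 = 71841687.12
Numerator = 128589315.9462; denominator = Σ(nₕ−1) = 174.
s²ₚ = 128589315.9462/174 = 739019.057... → 739019.1.

739019.1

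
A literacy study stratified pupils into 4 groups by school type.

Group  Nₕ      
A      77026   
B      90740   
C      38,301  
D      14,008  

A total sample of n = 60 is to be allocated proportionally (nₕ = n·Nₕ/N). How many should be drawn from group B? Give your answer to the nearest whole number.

25

Share of group B = 90740/220075 = 0.41231.
Allocate 60 × 0.41231 = 24.739... → 25.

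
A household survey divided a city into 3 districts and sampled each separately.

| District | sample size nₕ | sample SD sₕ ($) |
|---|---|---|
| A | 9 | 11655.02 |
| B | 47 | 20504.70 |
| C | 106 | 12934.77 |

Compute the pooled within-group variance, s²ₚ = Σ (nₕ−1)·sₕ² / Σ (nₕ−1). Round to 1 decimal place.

A: (9−1)·11655.02² = 8·135839491.2004 = 1086715929.6032
B: (47−1)·20504.70² = 46·420442722.09 = 19340365216.14
C: (106−1)·12934.77² = 105·167308274.9529 = 17567368870.0545
Numerator = 37994450015.7977; denominator = Σ(nₕ−1) = 159.
s²ₚ = 37994450015.7977/159 = 238958805.131... → 238958805.1.

238958805.1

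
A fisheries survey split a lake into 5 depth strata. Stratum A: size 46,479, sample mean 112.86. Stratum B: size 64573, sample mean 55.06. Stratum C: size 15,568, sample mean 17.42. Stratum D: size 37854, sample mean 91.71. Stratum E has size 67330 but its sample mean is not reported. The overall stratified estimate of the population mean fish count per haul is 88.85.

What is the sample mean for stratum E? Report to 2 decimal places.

119.59

Σ Nₕx̄ₕ = N·μ, so 67330·x̄_E = 231804·88.85 − (46479·112.86 + 64573·55.06 + 15568·17.42 + 37854·91.71).
= 20595785.4 − 12543794.22 = 8051991.18.
x̄_E = 8051991.18 / 67330 = 119.5899... → 119.59.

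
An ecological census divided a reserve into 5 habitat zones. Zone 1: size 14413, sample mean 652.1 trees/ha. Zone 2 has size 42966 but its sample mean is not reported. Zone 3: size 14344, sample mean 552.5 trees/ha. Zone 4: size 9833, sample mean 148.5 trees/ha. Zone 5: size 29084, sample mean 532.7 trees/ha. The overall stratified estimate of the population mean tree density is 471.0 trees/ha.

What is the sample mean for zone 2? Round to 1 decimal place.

415.1

Σ Nₕx̄ₕ = N·μ, so 42966·x̄_2 = 110640·471.0 − (14413·652.1 + 14344·552.5 + 9833·148.5 + 29084·532.7).
= 52111440 − 34277024.6 = 17834415.4.
x̄_2 = 17834415.4 / 42966 = 415.082... → 415.1.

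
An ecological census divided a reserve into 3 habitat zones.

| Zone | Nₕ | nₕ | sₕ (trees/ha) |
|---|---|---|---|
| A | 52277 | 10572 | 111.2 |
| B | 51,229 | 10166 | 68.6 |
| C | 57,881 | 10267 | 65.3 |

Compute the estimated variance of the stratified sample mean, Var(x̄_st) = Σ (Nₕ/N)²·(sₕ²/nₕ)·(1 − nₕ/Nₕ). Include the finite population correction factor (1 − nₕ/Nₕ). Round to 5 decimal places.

0.17924

N = 161387. Term for each stratum: Wₕ²sₕ²/nₕ·(1−nₕ/Nₕ).
Var(x̄_st) = 0.09790708 + 0.03738760 + 0.04394570 = 0.17924038 → 0.17924.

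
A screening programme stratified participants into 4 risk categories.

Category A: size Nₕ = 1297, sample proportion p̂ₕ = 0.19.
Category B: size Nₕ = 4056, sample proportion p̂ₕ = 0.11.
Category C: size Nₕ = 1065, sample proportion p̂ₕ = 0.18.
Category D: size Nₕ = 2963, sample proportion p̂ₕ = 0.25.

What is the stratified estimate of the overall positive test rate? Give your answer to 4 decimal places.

0.1732

Wₕ = Nₕ/N with N = 9381: 0.1383, 0.4324, 0.1135, 0.3159.
p̂_st = 0.1383·0.19 + 0.4324·0.11 + 0.1135·0.18 + 0.3159·0.25 ≈ 0.173227... → 0.1732.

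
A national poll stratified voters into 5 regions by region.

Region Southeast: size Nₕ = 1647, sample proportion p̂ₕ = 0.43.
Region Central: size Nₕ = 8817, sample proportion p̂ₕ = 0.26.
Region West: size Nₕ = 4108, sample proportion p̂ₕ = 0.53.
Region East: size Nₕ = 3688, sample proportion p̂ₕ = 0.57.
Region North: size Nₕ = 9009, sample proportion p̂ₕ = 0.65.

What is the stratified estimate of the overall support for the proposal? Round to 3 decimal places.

0.482

Wₕ = Nₕ/N with N = 27269: 0.0604, 0.3233, 0.1506, 0.1352, 0.3304.
p̂_st = 0.0604·0.43 + 0.3233·0.26 + 0.1506·0.53 + 0.1352·0.57 + 0.3304·0.65 ≈ 0.48171... → 0.482.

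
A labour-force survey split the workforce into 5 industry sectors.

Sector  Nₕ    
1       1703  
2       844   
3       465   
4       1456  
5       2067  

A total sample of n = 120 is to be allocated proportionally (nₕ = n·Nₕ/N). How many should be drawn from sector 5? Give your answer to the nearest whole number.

N = 1703 + 844 + 465 + 1456 + 2067 = 6535.
n_5 = 120·2067/6535 = 37.956... → 38.

38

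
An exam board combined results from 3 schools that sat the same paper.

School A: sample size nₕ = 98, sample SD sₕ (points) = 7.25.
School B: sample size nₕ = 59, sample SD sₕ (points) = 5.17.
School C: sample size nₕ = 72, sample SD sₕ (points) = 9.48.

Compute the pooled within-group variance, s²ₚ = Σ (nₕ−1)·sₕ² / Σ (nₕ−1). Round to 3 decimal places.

57.653

Degrees of freedom: 97 + 58 + 71 = 226.
Σ(nₕ−1)sₕ² = 97·52.5625 + 58·26.7289 + 71·89.8704 = 13029.6371.
s²ₚ = 13029.6371 / 226 = 57.65326... → 57.653.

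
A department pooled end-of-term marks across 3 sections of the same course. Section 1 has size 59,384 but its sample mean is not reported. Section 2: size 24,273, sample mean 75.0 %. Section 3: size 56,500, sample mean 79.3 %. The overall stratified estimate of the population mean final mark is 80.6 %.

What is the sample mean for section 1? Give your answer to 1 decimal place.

84.1

N = 59384 + 24273 + 56500 = 140157.
Overall total = μ·N = 80.6·140157 = 11296654.2.
Subtract the known strata: 24273·75.0 + 56500·79.3 = 6300925.
Remaining total for section 1: 11296654.2 − 6300925 = 4995729.2.
Divide by its size: 4995729.2 / 59384 = 84.126... → 84.1.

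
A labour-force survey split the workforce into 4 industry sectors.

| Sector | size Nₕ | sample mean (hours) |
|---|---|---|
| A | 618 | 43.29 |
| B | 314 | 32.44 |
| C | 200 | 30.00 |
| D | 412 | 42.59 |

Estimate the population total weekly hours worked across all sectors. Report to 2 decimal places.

60486.46

A: 618·43.29 = 26753.22
B: 314·32.44 = 10186.16
C: 200·30.00 = 6000
D: 412·42.59 = 17547.08
τ̂ = Σ Nₕx̄ₕ = 60486.46.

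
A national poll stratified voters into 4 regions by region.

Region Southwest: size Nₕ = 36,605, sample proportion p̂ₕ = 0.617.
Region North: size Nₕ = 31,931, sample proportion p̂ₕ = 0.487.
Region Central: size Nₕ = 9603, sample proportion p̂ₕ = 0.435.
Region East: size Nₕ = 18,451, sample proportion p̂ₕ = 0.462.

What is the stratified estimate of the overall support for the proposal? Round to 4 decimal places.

0.5263

N = 36605 + 31931 + 9603 + 18451 = 96590.
Overall proportion = Σ (Nₕ/N)·p̂ₕ.
Σ Nₕp̂ₕ = 22585.285 + 15550.397 + 4177.305 + 8524.362 = 50837.349.
50837.349 / 96590 = 0.526321... → 0.5263.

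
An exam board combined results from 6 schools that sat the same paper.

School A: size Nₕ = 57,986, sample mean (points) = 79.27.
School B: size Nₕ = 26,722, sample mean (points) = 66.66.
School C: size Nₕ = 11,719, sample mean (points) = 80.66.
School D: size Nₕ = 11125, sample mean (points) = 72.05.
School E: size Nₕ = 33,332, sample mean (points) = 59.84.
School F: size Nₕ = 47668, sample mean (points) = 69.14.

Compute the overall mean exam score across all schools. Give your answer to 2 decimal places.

x̄_st = (Σ Nₕx̄ₕ) / (Σ Nₕ) = (57986·79.27 + 26722·66.66 + 11719·80.66 + 11125·72.05 + 33332·59.84 + 47668·69.14) / 188552
= 13415001.93 / 188552 = 71.1475... → 71.15.

71.15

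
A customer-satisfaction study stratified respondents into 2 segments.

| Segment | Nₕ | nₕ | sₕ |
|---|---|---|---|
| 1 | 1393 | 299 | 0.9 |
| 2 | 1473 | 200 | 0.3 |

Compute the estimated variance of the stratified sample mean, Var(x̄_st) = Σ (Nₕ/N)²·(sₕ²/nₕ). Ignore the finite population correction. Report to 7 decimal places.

N = 2866. Term for each stratum: Wₕ²sₕ²/nₕ.
Var(x̄_st) = 0.0006399760 + 0.0001188682 = 0.0007588442 → 0.0007588.

0.0007588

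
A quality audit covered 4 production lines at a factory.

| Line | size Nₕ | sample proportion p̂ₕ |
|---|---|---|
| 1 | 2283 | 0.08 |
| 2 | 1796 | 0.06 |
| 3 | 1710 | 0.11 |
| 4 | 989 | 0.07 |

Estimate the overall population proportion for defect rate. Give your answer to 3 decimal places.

Wₕ = Nₕ/N with N = 6778: 0.3368, 0.2650, 0.2523, 0.1459.
p̂_st = 0.3368·0.08 + 0.2650·0.06 + 0.2523·0.11 + 0.1459·0.07 ≈ 0.08081... → 0.081.

0.081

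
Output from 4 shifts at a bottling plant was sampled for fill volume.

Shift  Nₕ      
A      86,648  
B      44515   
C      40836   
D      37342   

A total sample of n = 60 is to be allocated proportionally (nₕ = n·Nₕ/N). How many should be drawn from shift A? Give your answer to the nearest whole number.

N = 86648 + 44515 + 40836 + 37342 = 209341.
n_A = 60·86648/209341 = 24.835... → 25.

25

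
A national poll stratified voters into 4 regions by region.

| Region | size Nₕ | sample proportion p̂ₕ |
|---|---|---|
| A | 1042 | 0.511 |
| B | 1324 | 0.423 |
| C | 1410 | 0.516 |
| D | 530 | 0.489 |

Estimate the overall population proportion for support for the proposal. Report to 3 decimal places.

N = 1042 + 1324 + 1410 + 530 = 4306.
Overall proportion = Σ (Nₕ/N)·p̂ₕ.
Σ Nₕp̂ₕ = 532.462 + 560.052 + 727.56 + 259.17 = 2079.244.
2079.244 / 4306 = 0.48287... → 0.483.

0.483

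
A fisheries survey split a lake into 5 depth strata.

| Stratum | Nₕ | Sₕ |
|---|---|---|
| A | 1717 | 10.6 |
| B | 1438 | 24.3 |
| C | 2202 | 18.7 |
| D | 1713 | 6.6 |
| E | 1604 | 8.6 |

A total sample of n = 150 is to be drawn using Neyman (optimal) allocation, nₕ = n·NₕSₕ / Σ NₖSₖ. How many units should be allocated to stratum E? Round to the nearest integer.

Σ NₕSₕ = 1717·10.6 + 1438·24.3 + 2202·18.7 + 1713·6.6 + 1604·8.6 = 119421.2.
Share for E: 13794.4/119421.2 = 0.11551.
n_E = 150 × 0.11551 = 17.327... → 17.

17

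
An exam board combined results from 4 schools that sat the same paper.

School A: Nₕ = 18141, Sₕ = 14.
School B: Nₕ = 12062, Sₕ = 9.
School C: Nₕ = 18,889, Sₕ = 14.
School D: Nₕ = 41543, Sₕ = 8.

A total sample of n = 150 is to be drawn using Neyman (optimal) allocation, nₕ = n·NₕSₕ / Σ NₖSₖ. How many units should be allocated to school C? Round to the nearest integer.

41

A: NₕSₕ = 18141·14 = 253974
B: NₕSₕ = 12062·9 = 108558
C: NₕSₕ = 18889·14 = 264446
D: NₕSₕ = 41543·8 = 332344
Σ NₕSₕ = 959322.
n_C = 150·264446/959322 = 41.349... → 41.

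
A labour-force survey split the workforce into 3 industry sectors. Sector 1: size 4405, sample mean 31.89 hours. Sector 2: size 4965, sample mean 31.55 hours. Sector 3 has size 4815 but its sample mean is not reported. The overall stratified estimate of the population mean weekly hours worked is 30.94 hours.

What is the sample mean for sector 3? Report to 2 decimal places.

29.44

Σ Nₕx̄ₕ = N·μ, so 4815·x̄_3 = 14185·30.94 − (4405·31.89 + 4965·31.55).
= 438883.9 − 297121.2 = 141762.7.
x̄_3 = 141762.7 / 4815 = 29.4419... → 29.44.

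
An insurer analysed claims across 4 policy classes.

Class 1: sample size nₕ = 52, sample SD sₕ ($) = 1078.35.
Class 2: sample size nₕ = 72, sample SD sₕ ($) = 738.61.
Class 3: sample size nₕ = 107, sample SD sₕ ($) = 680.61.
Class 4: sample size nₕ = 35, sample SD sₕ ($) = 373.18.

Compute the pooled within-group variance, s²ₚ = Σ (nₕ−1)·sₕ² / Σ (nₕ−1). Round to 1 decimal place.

Degrees of freedom: 51 + 71 + 106 + 34 = 262.
Σ(nₕ−1)sₕ² = 51·1162838.7225 + 71·545544.7321 + 106·463229.9721 + 34·139263.3124 = 151875780.4908.
s²ₚ = 151875780.4908 / 262 = 579678.551... → 579678.6.

579678.6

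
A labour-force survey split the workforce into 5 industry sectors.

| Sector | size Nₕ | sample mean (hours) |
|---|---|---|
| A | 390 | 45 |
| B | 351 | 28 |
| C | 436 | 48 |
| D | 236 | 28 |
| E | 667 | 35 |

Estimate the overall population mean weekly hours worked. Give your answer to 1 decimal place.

37.6

N = 390 + 351 + 436 + 236 + 667 = 2080.
Weight each subgroup mean by Nₕ/N and sum.
Σ Nₕx̄ₕ = 390·45 + 351·28 + 436·48 + 236·28 + 667·35 = 17550 + 9828 + 20928 + 6608 + 23345 = 78259.
Divide by N: 78259 / 2080 = 37.625... → 37.6.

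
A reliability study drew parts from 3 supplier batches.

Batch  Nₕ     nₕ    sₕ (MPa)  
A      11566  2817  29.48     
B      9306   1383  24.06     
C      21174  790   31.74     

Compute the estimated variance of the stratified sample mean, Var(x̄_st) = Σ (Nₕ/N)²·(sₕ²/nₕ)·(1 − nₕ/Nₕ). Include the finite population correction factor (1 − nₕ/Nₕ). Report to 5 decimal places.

0.34645

N = 42046; Wₕ = Nₕ/N.
batch A: (11566/42046)²·29.48²/2817·(1 − 2817/11566) = 0.01765877
batch B: (9306/42046)²·24.06²/1383·(1 − 1383/9306) = 0.01745711
batch C: (21174/42046)²·31.74²/790·(1 − 790/21174) = 0.31133626
Sum = 0.34645214 → 0.34645.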